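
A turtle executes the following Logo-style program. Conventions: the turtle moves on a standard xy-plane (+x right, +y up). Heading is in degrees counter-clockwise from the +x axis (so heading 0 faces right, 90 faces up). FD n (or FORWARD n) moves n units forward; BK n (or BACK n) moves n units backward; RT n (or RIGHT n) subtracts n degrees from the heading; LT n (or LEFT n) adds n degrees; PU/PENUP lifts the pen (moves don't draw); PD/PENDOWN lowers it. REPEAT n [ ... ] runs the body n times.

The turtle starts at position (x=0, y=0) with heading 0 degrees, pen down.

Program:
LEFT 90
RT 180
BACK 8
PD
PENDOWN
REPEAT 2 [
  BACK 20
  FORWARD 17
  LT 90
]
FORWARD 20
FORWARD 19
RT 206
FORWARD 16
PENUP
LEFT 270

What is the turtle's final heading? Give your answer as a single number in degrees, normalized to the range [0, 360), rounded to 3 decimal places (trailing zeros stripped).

Answer: 154

Derivation:
Executing turtle program step by step:
Start: pos=(0,0), heading=0, pen down
LT 90: heading 0 -> 90
RT 180: heading 90 -> 270
BK 8: (0,0) -> (0,8) [heading=270, draw]
PD: pen down
PD: pen down
REPEAT 2 [
  -- iteration 1/2 --
  BK 20: (0,8) -> (0,28) [heading=270, draw]
  FD 17: (0,28) -> (0,11) [heading=270, draw]
  LT 90: heading 270 -> 0
  -- iteration 2/2 --
  BK 20: (0,11) -> (-20,11) [heading=0, draw]
  FD 17: (-20,11) -> (-3,11) [heading=0, draw]
  LT 90: heading 0 -> 90
]
FD 20: (-3,11) -> (-3,31) [heading=90, draw]
FD 19: (-3,31) -> (-3,50) [heading=90, draw]
RT 206: heading 90 -> 244
FD 16: (-3,50) -> (-10.014,35.619) [heading=244, draw]
PU: pen up
LT 270: heading 244 -> 154
Final: pos=(-10.014,35.619), heading=154, 8 segment(s) drawn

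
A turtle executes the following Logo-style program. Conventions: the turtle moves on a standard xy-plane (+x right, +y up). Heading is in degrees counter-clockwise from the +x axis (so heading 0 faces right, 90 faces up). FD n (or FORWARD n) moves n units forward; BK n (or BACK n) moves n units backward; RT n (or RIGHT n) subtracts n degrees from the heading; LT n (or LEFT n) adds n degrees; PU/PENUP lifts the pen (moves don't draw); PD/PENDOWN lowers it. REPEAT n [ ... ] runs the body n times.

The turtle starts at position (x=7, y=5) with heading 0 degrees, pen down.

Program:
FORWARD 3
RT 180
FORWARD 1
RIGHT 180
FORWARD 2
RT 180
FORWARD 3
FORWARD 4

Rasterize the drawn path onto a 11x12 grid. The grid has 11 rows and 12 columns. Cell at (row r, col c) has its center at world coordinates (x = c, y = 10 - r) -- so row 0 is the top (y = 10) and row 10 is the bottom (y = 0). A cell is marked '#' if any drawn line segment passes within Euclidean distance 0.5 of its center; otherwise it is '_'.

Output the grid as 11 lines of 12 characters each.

Answer: ____________
____________
____________
____________
____________
____########
____________
____________
____________
____________
____________

Derivation:
Segment 0: (7,5) -> (10,5)
Segment 1: (10,5) -> (9,5)
Segment 2: (9,5) -> (11,5)
Segment 3: (11,5) -> (8,5)
Segment 4: (8,5) -> (4,5)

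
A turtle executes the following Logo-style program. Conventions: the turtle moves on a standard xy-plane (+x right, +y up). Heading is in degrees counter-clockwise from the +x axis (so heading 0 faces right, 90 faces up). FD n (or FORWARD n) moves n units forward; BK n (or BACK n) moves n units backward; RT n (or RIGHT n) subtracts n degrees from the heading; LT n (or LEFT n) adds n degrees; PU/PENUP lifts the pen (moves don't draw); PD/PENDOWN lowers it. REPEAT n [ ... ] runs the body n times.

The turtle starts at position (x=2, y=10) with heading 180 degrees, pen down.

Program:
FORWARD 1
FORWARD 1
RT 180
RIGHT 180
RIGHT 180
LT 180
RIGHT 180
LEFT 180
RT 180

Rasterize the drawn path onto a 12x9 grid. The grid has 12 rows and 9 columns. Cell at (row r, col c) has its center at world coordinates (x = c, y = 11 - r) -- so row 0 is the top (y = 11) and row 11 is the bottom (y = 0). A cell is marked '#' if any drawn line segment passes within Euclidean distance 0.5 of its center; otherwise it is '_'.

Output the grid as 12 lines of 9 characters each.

Answer: _________
###______
_________
_________
_________
_________
_________
_________
_________
_________
_________
_________

Derivation:
Segment 0: (2,10) -> (1,10)
Segment 1: (1,10) -> (0,10)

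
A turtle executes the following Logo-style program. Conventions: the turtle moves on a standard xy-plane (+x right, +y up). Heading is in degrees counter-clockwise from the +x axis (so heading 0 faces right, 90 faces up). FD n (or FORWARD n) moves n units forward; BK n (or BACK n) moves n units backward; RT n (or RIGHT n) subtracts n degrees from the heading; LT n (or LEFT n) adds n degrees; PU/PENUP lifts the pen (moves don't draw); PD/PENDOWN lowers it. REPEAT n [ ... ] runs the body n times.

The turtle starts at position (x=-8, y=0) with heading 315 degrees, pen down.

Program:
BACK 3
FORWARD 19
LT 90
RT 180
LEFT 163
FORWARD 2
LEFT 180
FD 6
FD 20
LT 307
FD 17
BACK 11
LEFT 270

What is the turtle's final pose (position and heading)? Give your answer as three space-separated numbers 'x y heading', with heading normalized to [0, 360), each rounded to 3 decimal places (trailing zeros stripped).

Answer: -23.315 -20.045 65

Derivation:
Executing turtle program step by step:
Start: pos=(-8,0), heading=315, pen down
BK 3: (-8,0) -> (-10.121,2.121) [heading=315, draw]
FD 19: (-10.121,2.121) -> (3.314,-11.314) [heading=315, draw]
LT 90: heading 315 -> 45
RT 180: heading 45 -> 225
LT 163: heading 225 -> 28
FD 2: (3.314,-11.314) -> (5.08,-10.375) [heading=28, draw]
LT 180: heading 28 -> 208
FD 6: (5.08,-10.375) -> (-0.218,-13.192) [heading=208, draw]
FD 20: (-0.218,-13.192) -> (-17.877,-22.581) [heading=208, draw]
LT 307: heading 208 -> 155
FD 17: (-17.877,-22.581) -> (-33.284,-15.397) [heading=155, draw]
BK 11: (-33.284,-15.397) -> (-23.315,-20.045) [heading=155, draw]
LT 270: heading 155 -> 65
Final: pos=(-23.315,-20.045), heading=65, 7 segment(s) drawn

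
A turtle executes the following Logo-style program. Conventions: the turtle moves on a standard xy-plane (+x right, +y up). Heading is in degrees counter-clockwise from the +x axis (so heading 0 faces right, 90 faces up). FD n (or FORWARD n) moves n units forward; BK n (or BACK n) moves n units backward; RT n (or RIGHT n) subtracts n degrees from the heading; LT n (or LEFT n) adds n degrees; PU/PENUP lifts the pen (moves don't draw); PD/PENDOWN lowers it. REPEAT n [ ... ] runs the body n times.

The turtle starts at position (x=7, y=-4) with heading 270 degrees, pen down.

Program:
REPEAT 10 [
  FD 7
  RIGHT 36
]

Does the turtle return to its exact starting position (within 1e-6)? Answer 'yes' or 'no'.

Executing turtle program step by step:
Start: pos=(7,-4), heading=270, pen down
REPEAT 10 [
  -- iteration 1/10 --
  FD 7: (7,-4) -> (7,-11) [heading=270, draw]
  RT 36: heading 270 -> 234
  -- iteration 2/10 --
  FD 7: (7,-11) -> (2.886,-16.663) [heading=234, draw]
  RT 36: heading 234 -> 198
  -- iteration 3/10 --
  FD 7: (2.886,-16.663) -> (-3.772,-18.826) [heading=198, draw]
  RT 36: heading 198 -> 162
  -- iteration 4/10 --
  FD 7: (-3.772,-18.826) -> (-10.429,-16.663) [heading=162, draw]
  RT 36: heading 162 -> 126
  -- iteration 5/10 --
  FD 7: (-10.429,-16.663) -> (-14.544,-11) [heading=126, draw]
  RT 36: heading 126 -> 90
  -- iteration 6/10 --
  FD 7: (-14.544,-11) -> (-14.544,-4) [heading=90, draw]
  RT 36: heading 90 -> 54
  -- iteration 7/10 --
  FD 7: (-14.544,-4) -> (-10.429,1.663) [heading=54, draw]
  RT 36: heading 54 -> 18
  -- iteration 8/10 --
  FD 7: (-10.429,1.663) -> (-3.772,3.826) [heading=18, draw]
  RT 36: heading 18 -> 342
  -- iteration 9/10 --
  FD 7: (-3.772,3.826) -> (2.886,1.663) [heading=342, draw]
  RT 36: heading 342 -> 306
  -- iteration 10/10 --
  FD 7: (2.886,1.663) -> (7,-4) [heading=306, draw]
  RT 36: heading 306 -> 270
]
Final: pos=(7,-4), heading=270, 10 segment(s) drawn

Start position: (7, -4)
Final position: (7, -4)
Distance = 0; < 1e-6 -> CLOSED

Answer: yes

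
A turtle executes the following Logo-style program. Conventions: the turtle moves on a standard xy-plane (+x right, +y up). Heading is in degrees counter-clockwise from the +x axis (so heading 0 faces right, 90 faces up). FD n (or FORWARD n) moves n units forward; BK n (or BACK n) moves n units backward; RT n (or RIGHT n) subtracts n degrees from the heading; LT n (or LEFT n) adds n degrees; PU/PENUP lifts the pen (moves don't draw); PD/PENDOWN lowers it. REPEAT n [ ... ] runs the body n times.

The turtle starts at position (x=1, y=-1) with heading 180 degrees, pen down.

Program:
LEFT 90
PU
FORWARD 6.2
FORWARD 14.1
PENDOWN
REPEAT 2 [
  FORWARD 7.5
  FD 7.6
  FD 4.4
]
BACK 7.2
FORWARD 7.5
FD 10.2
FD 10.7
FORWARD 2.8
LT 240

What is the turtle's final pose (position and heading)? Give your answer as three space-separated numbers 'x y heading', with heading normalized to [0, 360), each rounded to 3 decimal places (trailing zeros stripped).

Executing turtle program step by step:
Start: pos=(1,-1), heading=180, pen down
LT 90: heading 180 -> 270
PU: pen up
FD 6.2: (1,-1) -> (1,-7.2) [heading=270, move]
FD 14.1: (1,-7.2) -> (1,-21.3) [heading=270, move]
PD: pen down
REPEAT 2 [
  -- iteration 1/2 --
  FD 7.5: (1,-21.3) -> (1,-28.8) [heading=270, draw]
  FD 7.6: (1,-28.8) -> (1,-36.4) [heading=270, draw]
  FD 4.4: (1,-36.4) -> (1,-40.8) [heading=270, draw]
  -- iteration 2/2 --
  FD 7.5: (1,-40.8) -> (1,-48.3) [heading=270, draw]
  FD 7.6: (1,-48.3) -> (1,-55.9) [heading=270, draw]
  FD 4.4: (1,-55.9) -> (1,-60.3) [heading=270, draw]
]
BK 7.2: (1,-60.3) -> (1,-53.1) [heading=270, draw]
FD 7.5: (1,-53.1) -> (1,-60.6) [heading=270, draw]
FD 10.2: (1,-60.6) -> (1,-70.8) [heading=270, draw]
FD 10.7: (1,-70.8) -> (1,-81.5) [heading=270, draw]
FD 2.8: (1,-81.5) -> (1,-84.3) [heading=270, draw]
LT 240: heading 270 -> 150
Final: pos=(1,-84.3), heading=150, 11 segment(s) drawn

Answer: 1 -84.3 150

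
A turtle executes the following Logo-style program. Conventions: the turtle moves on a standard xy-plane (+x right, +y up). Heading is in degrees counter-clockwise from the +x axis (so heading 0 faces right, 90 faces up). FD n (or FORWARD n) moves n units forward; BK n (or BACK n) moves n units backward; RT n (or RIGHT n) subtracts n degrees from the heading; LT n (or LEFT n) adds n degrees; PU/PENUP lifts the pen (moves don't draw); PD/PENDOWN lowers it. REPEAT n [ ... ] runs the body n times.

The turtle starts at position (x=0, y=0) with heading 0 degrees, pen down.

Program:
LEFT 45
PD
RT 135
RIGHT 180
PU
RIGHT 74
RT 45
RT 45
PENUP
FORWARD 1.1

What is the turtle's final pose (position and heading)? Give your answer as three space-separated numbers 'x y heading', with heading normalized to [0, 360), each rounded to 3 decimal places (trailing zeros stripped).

Answer: 0.303 -1.057 286

Derivation:
Executing turtle program step by step:
Start: pos=(0,0), heading=0, pen down
LT 45: heading 0 -> 45
PD: pen down
RT 135: heading 45 -> 270
RT 180: heading 270 -> 90
PU: pen up
RT 74: heading 90 -> 16
RT 45: heading 16 -> 331
RT 45: heading 331 -> 286
PU: pen up
FD 1.1: (0,0) -> (0.303,-1.057) [heading=286, move]
Final: pos=(0.303,-1.057), heading=286, 0 segment(s) drawn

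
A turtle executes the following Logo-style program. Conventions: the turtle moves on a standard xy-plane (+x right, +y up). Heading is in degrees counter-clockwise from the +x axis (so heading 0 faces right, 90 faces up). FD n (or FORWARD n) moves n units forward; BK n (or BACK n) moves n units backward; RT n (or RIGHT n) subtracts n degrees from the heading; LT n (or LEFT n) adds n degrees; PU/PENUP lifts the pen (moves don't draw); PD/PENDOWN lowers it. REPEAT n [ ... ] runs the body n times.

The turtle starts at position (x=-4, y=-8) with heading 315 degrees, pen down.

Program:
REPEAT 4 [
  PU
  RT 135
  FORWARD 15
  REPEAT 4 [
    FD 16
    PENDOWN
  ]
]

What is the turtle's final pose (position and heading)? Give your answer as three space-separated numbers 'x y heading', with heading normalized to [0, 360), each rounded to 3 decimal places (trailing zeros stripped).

Answer: -83 24.723 135

Derivation:
Executing turtle program step by step:
Start: pos=(-4,-8), heading=315, pen down
REPEAT 4 [
  -- iteration 1/4 --
  PU: pen up
  RT 135: heading 315 -> 180
  FD 15: (-4,-8) -> (-19,-8) [heading=180, move]
  REPEAT 4 [
    -- iteration 1/4 --
    FD 16: (-19,-8) -> (-35,-8) [heading=180, move]
    PD: pen down
    -- iteration 2/4 --
    FD 16: (-35,-8) -> (-51,-8) [heading=180, draw]
    PD: pen down
    -- iteration 3/4 --
    FD 16: (-51,-8) -> (-67,-8) [heading=180, draw]
    PD: pen down
    -- iteration 4/4 --
    FD 16: (-67,-8) -> (-83,-8) [heading=180, draw]
    PD: pen down
  ]
  -- iteration 2/4 --
  PU: pen up
  RT 135: heading 180 -> 45
  FD 15: (-83,-8) -> (-72.393,2.607) [heading=45, move]
  REPEAT 4 [
    -- iteration 1/4 --
    FD 16: (-72.393,2.607) -> (-61.08,13.92) [heading=45, move]
    PD: pen down
    -- iteration 2/4 --
    FD 16: (-61.08,13.92) -> (-49.766,25.234) [heading=45, draw]
    PD: pen down
    -- iteration 3/4 --
    FD 16: (-49.766,25.234) -> (-38.452,36.548) [heading=45, draw]
    PD: pen down
    -- iteration 4/4 --
    FD 16: (-38.452,36.548) -> (-27.139,47.861) [heading=45, draw]
    PD: pen down
  ]
  -- iteration 3/4 --
  PU: pen up
  RT 135: heading 45 -> 270
  FD 15: (-27.139,47.861) -> (-27.139,32.861) [heading=270, move]
  REPEAT 4 [
    -- iteration 1/4 --
    FD 16: (-27.139,32.861) -> (-27.139,16.861) [heading=270, move]
    PD: pen down
    -- iteration 2/4 --
    FD 16: (-27.139,16.861) -> (-27.139,0.861) [heading=270, draw]
    PD: pen down
    -- iteration 3/4 --
    FD 16: (-27.139,0.861) -> (-27.139,-15.139) [heading=270, draw]
    PD: pen down
    -- iteration 4/4 --
    FD 16: (-27.139,-15.139) -> (-27.139,-31.139) [heading=270, draw]
    PD: pen down
  ]
  -- iteration 4/4 --
  PU: pen up
  RT 135: heading 270 -> 135
  FD 15: (-27.139,-31.139) -> (-37.745,-20.532) [heading=135, move]
  REPEAT 4 [
    -- iteration 1/4 --
    FD 16: (-37.745,-20.532) -> (-49.059,-9.218) [heading=135, move]
    PD: pen down
    -- iteration 2/4 --
    FD 16: (-49.059,-9.218) -> (-60.373,2.095) [heading=135, draw]
    PD: pen down
    -- iteration 3/4 --
    FD 16: (-60.373,2.095) -> (-71.686,13.409) [heading=135, draw]
    PD: pen down
    -- iteration 4/4 --
    FD 16: (-71.686,13.409) -> (-83,24.723) [heading=135, draw]
    PD: pen down
  ]
]
Final: pos=(-83,24.723), heading=135, 12 segment(s) drawn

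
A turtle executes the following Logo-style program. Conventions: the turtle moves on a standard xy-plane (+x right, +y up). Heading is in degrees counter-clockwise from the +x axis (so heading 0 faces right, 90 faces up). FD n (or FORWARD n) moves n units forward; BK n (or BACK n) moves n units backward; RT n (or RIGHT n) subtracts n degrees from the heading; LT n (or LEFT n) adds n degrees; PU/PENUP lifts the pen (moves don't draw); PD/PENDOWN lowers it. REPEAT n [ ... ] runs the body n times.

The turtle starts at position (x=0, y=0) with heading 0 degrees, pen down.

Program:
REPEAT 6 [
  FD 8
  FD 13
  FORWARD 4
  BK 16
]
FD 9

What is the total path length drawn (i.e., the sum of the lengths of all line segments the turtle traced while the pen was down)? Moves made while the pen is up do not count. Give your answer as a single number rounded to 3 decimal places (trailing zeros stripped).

Executing turtle program step by step:
Start: pos=(0,0), heading=0, pen down
REPEAT 6 [
  -- iteration 1/6 --
  FD 8: (0,0) -> (8,0) [heading=0, draw]
  FD 13: (8,0) -> (21,0) [heading=0, draw]
  FD 4: (21,0) -> (25,0) [heading=0, draw]
  BK 16: (25,0) -> (9,0) [heading=0, draw]
  -- iteration 2/6 --
  FD 8: (9,0) -> (17,0) [heading=0, draw]
  FD 13: (17,0) -> (30,0) [heading=0, draw]
  FD 4: (30,0) -> (34,0) [heading=0, draw]
  BK 16: (34,0) -> (18,0) [heading=0, draw]
  -- iteration 3/6 --
  FD 8: (18,0) -> (26,0) [heading=0, draw]
  FD 13: (26,0) -> (39,0) [heading=0, draw]
  FD 4: (39,0) -> (43,0) [heading=0, draw]
  BK 16: (43,0) -> (27,0) [heading=0, draw]
  -- iteration 4/6 --
  FD 8: (27,0) -> (35,0) [heading=0, draw]
  FD 13: (35,0) -> (48,0) [heading=0, draw]
  FD 4: (48,0) -> (52,0) [heading=0, draw]
  BK 16: (52,0) -> (36,0) [heading=0, draw]
  -- iteration 5/6 --
  FD 8: (36,0) -> (44,0) [heading=0, draw]
  FD 13: (44,0) -> (57,0) [heading=0, draw]
  FD 4: (57,0) -> (61,0) [heading=0, draw]
  BK 16: (61,0) -> (45,0) [heading=0, draw]
  -- iteration 6/6 --
  FD 8: (45,0) -> (53,0) [heading=0, draw]
  FD 13: (53,0) -> (66,0) [heading=0, draw]
  FD 4: (66,0) -> (70,0) [heading=0, draw]
  BK 16: (70,0) -> (54,0) [heading=0, draw]
]
FD 9: (54,0) -> (63,0) [heading=0, draw]
Final: pos=(63,0), heading=0, 25 segment(s) drawn

Segment lengths:
  seg 1: (0,0) -> (8,0), length = 8
  seg 2: (8,0) -> (21,0), length = 13
  seg 3: (21,0) -> (25,0), length = 4
  seg 4: (25,0) -> (9,0), length = 16
  seg 5: (9,0) -> (17,0), length = 8
  seg 6: (17,0) -> (30,0), length = 13
  seg 7: (30,0) -> (34,0), length = 4
  seg 8: (34,0) -> (18,0), length = 16
  seg 9: (18,0) -> (26,0), length = 8
  seg 10: (26,0) -> (39,0), length = 13
  seg 11: (39,0) -> (43,0), length = 4
  seg 12: (43,0) -> (27,0), length = 16
  seg 13: (27,0) -> (35,0), length = 8
  seg 14: (35,0) -> (48,0), length = 13
  seg 15: (48,0) -> (52,0), length = 4
  seg 16: (52,0) -> (36,0), length = 16
  seg 17: (36,0) -> (44,0), length = 8
  seg 18: (44,0) -> (57,0), length = 13
  seg 19: (57,0) -> (61,0), length = 4
  seg 20: (61,0) -> (45,0), length = 16
  seg 21: (45,0) -> (53,0), length = 8
  seg 22: (53,0) -> (66,0), length = 13
  seg 23: (66,0) -> (70,0), length = 4
  seg 24: (70,0) -> (54,0), length = 16
  seg 25: (54,0) -> (63,0), length = 9
Total = 255

Answer: 255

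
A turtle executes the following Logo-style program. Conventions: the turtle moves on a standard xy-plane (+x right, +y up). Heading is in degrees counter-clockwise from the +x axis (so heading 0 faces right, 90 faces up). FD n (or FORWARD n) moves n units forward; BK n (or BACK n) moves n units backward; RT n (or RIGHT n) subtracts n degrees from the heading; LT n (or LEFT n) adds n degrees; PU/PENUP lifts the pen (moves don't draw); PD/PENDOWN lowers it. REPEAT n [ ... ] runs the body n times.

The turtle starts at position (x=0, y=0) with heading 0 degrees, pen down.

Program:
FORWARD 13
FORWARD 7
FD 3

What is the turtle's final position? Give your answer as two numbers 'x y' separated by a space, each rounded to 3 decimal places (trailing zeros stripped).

Executing turtle program step by step:
Start: pos=(0,0), heading=0, pen down
FD 13: (0,0) -> (13,0) [heading=0, draw]
FD 7: (13,0) -> (20,0) [heading=0, draw]
FD 3: (20,0) -> (23,0) [heading=0, draw]
Final: pos=(23,0), heading=0, 3 segment(s) drawn

Answer: 23 0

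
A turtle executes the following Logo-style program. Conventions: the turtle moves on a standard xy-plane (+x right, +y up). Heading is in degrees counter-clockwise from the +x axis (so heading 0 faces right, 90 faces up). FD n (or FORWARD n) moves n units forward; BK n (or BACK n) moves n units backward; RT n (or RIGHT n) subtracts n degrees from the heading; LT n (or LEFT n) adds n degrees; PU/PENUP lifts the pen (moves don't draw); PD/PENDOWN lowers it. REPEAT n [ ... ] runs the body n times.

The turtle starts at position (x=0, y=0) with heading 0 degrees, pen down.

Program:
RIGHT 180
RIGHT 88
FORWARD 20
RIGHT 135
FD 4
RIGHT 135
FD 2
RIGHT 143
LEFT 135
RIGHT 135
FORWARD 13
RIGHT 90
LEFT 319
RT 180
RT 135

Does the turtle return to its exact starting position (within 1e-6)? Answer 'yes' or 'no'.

Executing turtle program step by step:
Start: pos=(0,0), heading=0, pen down
RT 180: heading 0 -> 180
RT 88: heading 180 -> 92
FD 20: (0,0) -> (-0.698,19.988) [heading=92, draw]
RT 135: heading 92 -> 317
FD 4: (-0.698,19.988) -> (2.227,17.26) [heading=317, draw]
RT 135: heading 317 -> 182
FD 2: (2.227,17.26) -> (0.229,17.19) [heading=182, draw]
RT 143: heading 182 -> 39
LT 135: heading 39 -> 174
RT 135: heading 174 -> 39
FD 13: (0.229,17.19) -> (10.332,25.371) [heading=39, draw]
RT 90: heading 39 -> 309
LT 319: heading 309 -> 268
RT 180: heading 268 -> 88
RT 135: heading 88 -> 313
Final: pos=(10.332,25.371), heading=313, 4 segment(s) drawn

Start position: (0, 0)
Final position: (10.332, 25.371)
Distance = 27.394; >= 1e-6 -> NOT closed

Answer: no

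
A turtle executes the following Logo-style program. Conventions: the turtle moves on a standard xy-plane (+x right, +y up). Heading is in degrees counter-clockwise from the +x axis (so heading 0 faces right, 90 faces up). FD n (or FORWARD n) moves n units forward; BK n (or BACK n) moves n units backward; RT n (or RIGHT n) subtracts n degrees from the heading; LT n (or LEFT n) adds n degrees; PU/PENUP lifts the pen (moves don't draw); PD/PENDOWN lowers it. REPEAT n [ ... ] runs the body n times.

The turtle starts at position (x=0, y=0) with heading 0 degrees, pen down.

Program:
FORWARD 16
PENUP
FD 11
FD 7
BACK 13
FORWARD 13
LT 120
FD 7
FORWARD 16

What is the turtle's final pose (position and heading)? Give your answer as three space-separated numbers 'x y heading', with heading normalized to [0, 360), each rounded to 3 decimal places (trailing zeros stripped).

Executing turtle program step by step:
Start: pos=(0,0), heading=0, pen down
FD 16: (0,0) -> (16,0) [heading=0, draw]
PU: pen up
FD 11: (16,0) -> (27,0) [heading=0, move]
FD 7: (27,0) -> (34,0) [heading=0, move]
BK 13: (34,0) -> (21,0) [heading=0, move]
FD 13: (21,0) -> (34,0) [heading=0, move]
LT 120: heading 0 -> 120
FD 7: (34,0) -> (30.5,6.062) [heading=120, move]
FD 16: (30.5,6.062) -> (22.5,19.919) [heading=120, move]
Final: pos=(22.5,19.919), heading=120, 1 segment(s) drawn

Answer: 22.5 19.919 120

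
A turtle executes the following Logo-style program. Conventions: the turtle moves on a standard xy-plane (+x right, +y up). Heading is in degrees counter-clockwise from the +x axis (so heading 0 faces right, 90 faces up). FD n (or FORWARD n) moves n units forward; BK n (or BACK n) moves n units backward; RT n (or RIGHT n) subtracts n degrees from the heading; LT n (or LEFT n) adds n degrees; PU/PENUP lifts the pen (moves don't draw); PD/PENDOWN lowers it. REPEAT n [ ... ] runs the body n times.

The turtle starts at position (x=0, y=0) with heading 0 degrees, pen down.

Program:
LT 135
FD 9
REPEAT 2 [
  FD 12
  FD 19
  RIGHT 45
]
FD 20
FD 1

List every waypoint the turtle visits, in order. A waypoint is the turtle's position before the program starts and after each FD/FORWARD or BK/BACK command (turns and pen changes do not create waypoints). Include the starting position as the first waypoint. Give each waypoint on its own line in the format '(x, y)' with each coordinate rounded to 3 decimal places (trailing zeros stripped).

Answer: (0, 0)
(-6.364, 6.364)
(-14.849, 14.849)
(-28.284, 28.284)
(-28.284, 40.284)
(-28.284, 59.284)
(-14.142, 73.426)
(-13.435, 74.134)

Derivation:
Executing turtle program step by step:
Start: pos=(0,0), heading=0, pen down
LT 135: heading 0 -> 135
FD 9: (0,0) -> (-6.364,6.364) [heading=135, draw]
REPEAT 2 [
  -- iteration 1/2 --
  FD 12: (-6.364,6.364) -> (-14.849,14.849) [heading=135, draw]
  FD 19: (-14.849,14.849) -> (-28.284,28.284) [heading=135, draw]
  RT 45: heading 135 -> 90
  -- iteration 2/2 --
  FD 12: (-28.284,28.284) -> (-28.284,40.284) [heading=90, draw]
  FD 19: (-28.284,40.284) -> (-28.284,59.284) [heading=90, draw]
  RT 45: heading 90 -> 45
]
FD 20: (-28.284,59.284) -> (-14.142,73.426) [heading=45, draw]
FD 1: (-14.142,73.426) -> (-13.435,74.134) [heading=45, draw]
Final: pos=(-13.435,74.134), heading=45, 7 segment(s) drawn
Waypoints (8 total):
(0, 0)
(-6.364, 6.364)
(-14.849, 14.849)
(-28.284, 28.284)
(-28.284, 40.284)
(-28.284, 59.284)
(-14.142, 73.426)
(-13.435, 74.134)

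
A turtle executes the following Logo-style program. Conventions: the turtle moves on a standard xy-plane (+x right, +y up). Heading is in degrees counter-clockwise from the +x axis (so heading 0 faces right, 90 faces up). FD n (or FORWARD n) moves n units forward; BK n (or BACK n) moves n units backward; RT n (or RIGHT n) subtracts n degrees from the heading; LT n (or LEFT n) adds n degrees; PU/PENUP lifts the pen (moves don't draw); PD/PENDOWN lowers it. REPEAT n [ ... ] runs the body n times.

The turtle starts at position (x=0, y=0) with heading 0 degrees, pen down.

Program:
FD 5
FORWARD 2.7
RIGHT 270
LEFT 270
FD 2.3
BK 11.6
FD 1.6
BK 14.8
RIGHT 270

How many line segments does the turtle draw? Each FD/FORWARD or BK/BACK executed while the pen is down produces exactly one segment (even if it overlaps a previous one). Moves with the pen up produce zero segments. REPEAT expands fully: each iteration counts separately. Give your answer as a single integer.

Executing turtle program step by step:
Start: pos=(0,0), heading=0, pen down
FD 5: (0,0) -> (5,0) [heading=0, draw]
FD 2.7: (5,0) -> (7.7,0) [heading=0, draw]
RT 270: heading 0 -> 90
LT 270: heading 90 -> 0
FD 2.3: (7.7,0) -> (10,0) [heading=0, draw]
BK 11.6: (10,0) -> (-1.6,0) [heading=0, draw]
FD 1.6: (-1.6,0) -> (0,0) [heading=0, draw]
BK 14.8: (0,0) -> (-14.8,0) [heading=0, draw]
RT 270: heading 0 -> 90
Final: pos=(-14.8,0), heading=90, 6 segment(s) drawn
Segments drawn: 6

Answer: 6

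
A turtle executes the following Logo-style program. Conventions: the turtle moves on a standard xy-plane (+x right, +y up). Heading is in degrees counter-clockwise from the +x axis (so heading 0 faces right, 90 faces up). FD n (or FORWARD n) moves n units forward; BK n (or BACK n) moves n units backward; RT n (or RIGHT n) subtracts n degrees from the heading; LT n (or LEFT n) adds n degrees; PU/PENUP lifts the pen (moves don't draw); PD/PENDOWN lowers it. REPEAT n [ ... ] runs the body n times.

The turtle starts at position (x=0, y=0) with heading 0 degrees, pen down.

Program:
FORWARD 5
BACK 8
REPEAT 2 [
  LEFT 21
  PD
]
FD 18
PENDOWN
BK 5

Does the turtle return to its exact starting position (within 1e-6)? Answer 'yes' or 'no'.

Executing turtle program step by step:
Start: pos=(0,0), heading=0, pen down
FD 5: (0,0) -> (5,0) [heading=0, draw]
BK 8: (5,0) -> (-3,0) [heading=0, draw]
REPEAT 2 [
  -- iteration 1/2 --
  LT 21: heading 0 -> 21
  PD: pen down
  -- iteration 2/2 --
  LT 21: heading 21 -> 42
  PD: pen down
]
FD 18: (-3,0) -> (10.377,12.044) [heading=42, draw]
PD: pen down
BK 5: (10.377,12.044) -> (6.661,8.699) [heading=42, draw]
Final: pos=(6.661,8.699), heading=42, 4 segment(s) drawn

Start position: (0, 0)
Final position: (6.661, 8.699)
Distance = 10.956; >= 1e-6 -> NOT closed

Answer: no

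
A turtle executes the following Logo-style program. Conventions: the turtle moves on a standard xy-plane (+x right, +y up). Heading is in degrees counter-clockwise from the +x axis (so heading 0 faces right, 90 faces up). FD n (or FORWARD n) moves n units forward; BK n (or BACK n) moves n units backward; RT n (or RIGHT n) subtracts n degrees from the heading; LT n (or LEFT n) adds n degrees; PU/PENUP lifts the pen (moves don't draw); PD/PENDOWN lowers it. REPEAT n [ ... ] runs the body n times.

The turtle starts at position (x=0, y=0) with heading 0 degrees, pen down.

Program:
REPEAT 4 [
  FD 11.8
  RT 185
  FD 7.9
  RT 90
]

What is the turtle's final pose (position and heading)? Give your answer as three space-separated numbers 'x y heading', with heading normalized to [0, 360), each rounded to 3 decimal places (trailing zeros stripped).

Executing turtle program step by step:
Start: pos=(0,0), heading=0, pen down
REPEAT 4 [
  -- iteration 1/4 --
  FD 11.8: (0,0) -> (11.8,0) [heading=0, draw]
  RT 185: heading 0 -> 175
  FD 7.9: (11.8,0) -> (3.93,0.689) [heading=175, draw]
  RT 90: heading 175 -> 85
  -- iteration 2/4 --
  FD 11.8: (3.93,0.689) -> (4.958,12.444) [heading=85, draw]
  RT 185: heading 85 -> 260
  FD 7.9: (4.958,12.444) -> (3.587,4.664) [heading=260, draw]
  RT 90: heading 260 -> 170
  -- iteration 3/4 --
  FD 11.8: (3.587,4.664) -> (-8.034,6.713) [heading=170, draw]
  RT 185: heading 170 -> 345
  FD 7.9: (-8.034,6.713) -> (-0.403,4.668) [heading=345, draw]
  RT 90: heading 345 -> 255
  -- iteration 4/4 --
  FD 11.8: (-0.403,4.668) -> (-3.457,-6.73) [heading=255, draw]
  RT 185: heading 255 -> 70
  FD 7.9: (-3.457,-6.73) -> (-0.755,0.694) [heading=70, draw]
  RT 90: heading 70 -> 340
]
Final: pos=(-0.755,0.694), heading=340, 8 segment(s) drawn

Answer: -0.755 0.694 340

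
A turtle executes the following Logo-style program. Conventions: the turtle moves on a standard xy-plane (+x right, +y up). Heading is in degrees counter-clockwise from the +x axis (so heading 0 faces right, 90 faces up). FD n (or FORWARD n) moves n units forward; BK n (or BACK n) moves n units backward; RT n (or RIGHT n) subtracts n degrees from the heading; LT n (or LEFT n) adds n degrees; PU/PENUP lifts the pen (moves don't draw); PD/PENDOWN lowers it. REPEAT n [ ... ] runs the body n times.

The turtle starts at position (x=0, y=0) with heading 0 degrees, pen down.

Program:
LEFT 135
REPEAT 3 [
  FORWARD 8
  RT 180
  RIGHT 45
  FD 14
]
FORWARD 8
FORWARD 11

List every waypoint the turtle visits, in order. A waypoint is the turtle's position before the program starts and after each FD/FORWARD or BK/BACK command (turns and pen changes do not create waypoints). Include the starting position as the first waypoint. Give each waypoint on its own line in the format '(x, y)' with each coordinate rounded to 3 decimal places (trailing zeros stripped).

Executing turtle program step by step:
Start: pos=(0,0), heading=0, pen down
LT 135: heading 0 -> 135
REPEAT 3 [
  -- iteration 1/3 --
  FD 8: (0,0) -> (-5.657,5.657) [heading=135, draw]
  RT 180: heading 135 -> 315
  RT 45: heading 315 -> 270
  FD 14: (-5.657,5.657) -> (-5.657,-8.343) [heading=270, draw]
  -- iteration 2/3 --
  FD 8: (-5.657,-8.343) -> (-5.657,-16.343) [heading=270, draw]
  RT 180: heading 270 -> 90
  RT 45: heading 90 -> 45
  FD 14: (-5.657,-16.343) -> (4.243,-6.444) [heading=45, draw]
  -- iteration 3/3 --
  FD 8: (4.243,-6.444) -> (9.899,-0.787) [heading=45, draw]
  RT 180: heading 45 -> 225
  RT 45: heading 225 -> 180
  FD 14: (9.899,-0.787) -> (-4.101,-0.787) [heading=180, draw]
]
FD 8: (-4.101,-0.787) -> (-12.101,-0.787) [heading=180, draw]
FD 11: (-12.101,-0.787) -> (-23.101,-0.787) [heading=180, draw]
Final: pos=(-23.101,-0.787), heading=180, 8 segment(s) drawn
Waypoints (9 total):
(0, 0)
(-5.657, 5.657)
(-5.657, -8.343)
(-5.657, -16.343)
(4.243, -6.444)
(9.899, -0.787)
(-4.101, -0.787)
(-12.101, -0.787)
(-23.101, -0.787)

Answer: (0, 0)
(-5.657, 5.657)
(-5.657, -8.343)
(-5.657, -16.343)
(4.243, -6.444)
(9.899, -0.787)
(-4.101, -0.787)
(-12.101, -0.787)
(-23.101, -0.787)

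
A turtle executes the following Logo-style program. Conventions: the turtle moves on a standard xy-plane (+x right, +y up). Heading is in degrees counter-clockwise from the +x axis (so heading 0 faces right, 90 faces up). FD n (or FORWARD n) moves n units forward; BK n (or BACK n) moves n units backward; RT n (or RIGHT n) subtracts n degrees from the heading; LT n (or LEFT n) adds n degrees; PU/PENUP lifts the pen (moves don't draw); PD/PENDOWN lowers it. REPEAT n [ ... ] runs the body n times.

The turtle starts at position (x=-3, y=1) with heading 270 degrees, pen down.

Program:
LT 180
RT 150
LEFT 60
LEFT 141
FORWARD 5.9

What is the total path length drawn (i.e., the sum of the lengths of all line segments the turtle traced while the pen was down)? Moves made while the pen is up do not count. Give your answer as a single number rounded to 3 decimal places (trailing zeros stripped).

Executing turtle program step by step:
Start: pos=(-3,1), heading=270, pen down
LT 180: heading 270 -> 90
RT 150: heading 90 -> 300
LT 60: heading 300 -> 0
LT 141: heading 0 -> 141
FD 5.9: (-3,1) -> (-7.585,4.713) [heading=141, draw]
Final: pos=(-7.585,4.713), heading=141, 1 segment(s) drawn

Segment lengths:
  seg 1: (-3,1) -> (-7.585,4.713), length = 5.9
Total = 5.9

Answer: 5.9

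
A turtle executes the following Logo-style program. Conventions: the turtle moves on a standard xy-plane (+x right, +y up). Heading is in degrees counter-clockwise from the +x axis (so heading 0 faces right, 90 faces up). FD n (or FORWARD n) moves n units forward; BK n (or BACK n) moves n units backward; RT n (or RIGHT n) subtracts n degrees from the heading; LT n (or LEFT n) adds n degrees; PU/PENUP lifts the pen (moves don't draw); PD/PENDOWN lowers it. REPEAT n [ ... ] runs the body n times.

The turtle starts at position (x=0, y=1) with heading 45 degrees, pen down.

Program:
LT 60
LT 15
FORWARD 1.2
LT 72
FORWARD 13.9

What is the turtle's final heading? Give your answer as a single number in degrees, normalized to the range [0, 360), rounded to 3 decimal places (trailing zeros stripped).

Executing turtle program step by step:
Start: pos=(0,1), heading=45, pen down
LT 60: heading 45 -> 105
LT 15: heading 105 -> 120
FD 1.2: (0,1) -> (-0.6,2.039) [heading=120, draw]
LT 72: heading 120 -> 192
FD 13.9: (-0.6,2.039) -> (-14.196,-0.851) [heading=192, draw]
Final: pos=(-14.196,-0.851), heading=192, 2 segment(s) drawn

Answer: 192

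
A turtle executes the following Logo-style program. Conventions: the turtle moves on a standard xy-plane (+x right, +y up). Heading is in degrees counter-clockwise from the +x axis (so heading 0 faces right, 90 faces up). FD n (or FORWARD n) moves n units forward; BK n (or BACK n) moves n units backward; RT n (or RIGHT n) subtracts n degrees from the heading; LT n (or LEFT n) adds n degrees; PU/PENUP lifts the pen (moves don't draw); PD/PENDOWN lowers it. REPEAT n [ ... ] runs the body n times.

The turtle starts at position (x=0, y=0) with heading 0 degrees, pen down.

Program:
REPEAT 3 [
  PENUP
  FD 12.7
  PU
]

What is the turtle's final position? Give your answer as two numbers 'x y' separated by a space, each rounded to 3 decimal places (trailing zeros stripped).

Answer: 38.1 0

Derivation:
Executing turtle program step by step:
Start: pos=(0,0), heading=0, pen down
REPEAT 3 [
  -- iteration 1/3 --
  PU: pen up
  FD 12.7: (0,0) -> (12.7,0) [heading=0, move]
  PU: pen up
  -- iteration 2/3 --
  PU: pen up
  FD 12.7: (12.7,0) -> (25.4,0) [heading=0, move]
  PU: pen up
  -- iteration 3/3 --
  PU: pen up
  FD 12.7: (25.4,0) -> (38.1,0) [heading=0, move]
  PU: pen up
]
Final: pos=(38.1,0), heading=0, 0 segment(s) drawn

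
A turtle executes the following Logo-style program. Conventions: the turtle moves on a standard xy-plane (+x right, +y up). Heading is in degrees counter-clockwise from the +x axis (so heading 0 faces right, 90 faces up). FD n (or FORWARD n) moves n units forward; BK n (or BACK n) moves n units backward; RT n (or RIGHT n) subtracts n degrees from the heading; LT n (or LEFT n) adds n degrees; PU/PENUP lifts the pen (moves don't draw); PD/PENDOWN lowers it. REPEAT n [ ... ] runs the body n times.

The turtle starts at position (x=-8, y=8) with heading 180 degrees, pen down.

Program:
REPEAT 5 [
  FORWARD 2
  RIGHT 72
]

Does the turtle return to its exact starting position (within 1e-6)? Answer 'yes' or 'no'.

Executing turtle program step by step:
Start: pos=(-8,8), heading=180, pen down
REPEAT 5 [
  -- iteration 1/5 --
  FD 2: (-8,8) -> (-10,8) [heading=180, draw]
  RT 72: heading 180 -> 108
  -- iteration 2/5 --
  FD 2: (-10,8) -> (-10.618,9.902) [heading=108, draw]
  RT 72: heading 108 -> 36
  -- iteration 3/5 --
  FD 2: (-10.618,9.902) -> (-9,11.078) [heading=36, draw]
  RT 72: heading 36 -> 324
  -- iteration 4/5 --
  FD 2: (-9,11.078) -> (-7.382,9.902) [heading=324, draw]
  RT 72: heading 324 -> 252
  -- iteration 5/5 --
  FD 2: (-7.382,9.902) -> (-8,8) [heading=252, draw]
  RT 72: heading 252 -> 180
]
Final: pos=(-8,8), heading=180, 5 segment(s) drawn

Start position: (-8, 8)
Final position: (-8, 8)
Distance = 0; < 1e-6 -> CLOSED

Answer: yes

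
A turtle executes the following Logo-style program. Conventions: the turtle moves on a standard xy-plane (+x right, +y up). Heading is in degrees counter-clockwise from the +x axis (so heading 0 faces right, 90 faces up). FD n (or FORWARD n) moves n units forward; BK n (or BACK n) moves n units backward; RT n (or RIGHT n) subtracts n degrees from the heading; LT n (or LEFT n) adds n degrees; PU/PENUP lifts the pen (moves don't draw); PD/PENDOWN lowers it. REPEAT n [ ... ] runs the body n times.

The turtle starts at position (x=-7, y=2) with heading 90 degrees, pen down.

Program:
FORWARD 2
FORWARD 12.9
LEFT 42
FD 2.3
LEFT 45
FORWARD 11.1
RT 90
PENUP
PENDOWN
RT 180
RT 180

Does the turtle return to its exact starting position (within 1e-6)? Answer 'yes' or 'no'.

Answer: no

Derivation:
Executing turtle program step by step:
Start: pos=(-7,2), heading=90, pen down
FD 2: (-7,2) -> (-7,4) [heading=90, draw]
FD 12.9: (-7,4) -> (-7,16.9) [heading=90, draw]
LT 42: heading 90 -> 132
FD 2.3: (-7,16.9) -> (-8.539,18.609) [heading=132, draw]
LT 45: heading 132 -> 177
FD 11.1: (-8.539,18.609) -> (-19.624,19.19) [heading=177, draw]
RT 90: heading 177 -> 87
PU: pen up
PD: pen down
RT 180: heading 87 -> 267
RT 180: heading 267 -> 87
Final: pos=(-19.624,19.19), heading=87, 4 segment(s) drawn

Start position: (-7, 2)
Final position: (-19.624, 19.19)
Distance = 21.327; >= 1e-6 -> NOT closed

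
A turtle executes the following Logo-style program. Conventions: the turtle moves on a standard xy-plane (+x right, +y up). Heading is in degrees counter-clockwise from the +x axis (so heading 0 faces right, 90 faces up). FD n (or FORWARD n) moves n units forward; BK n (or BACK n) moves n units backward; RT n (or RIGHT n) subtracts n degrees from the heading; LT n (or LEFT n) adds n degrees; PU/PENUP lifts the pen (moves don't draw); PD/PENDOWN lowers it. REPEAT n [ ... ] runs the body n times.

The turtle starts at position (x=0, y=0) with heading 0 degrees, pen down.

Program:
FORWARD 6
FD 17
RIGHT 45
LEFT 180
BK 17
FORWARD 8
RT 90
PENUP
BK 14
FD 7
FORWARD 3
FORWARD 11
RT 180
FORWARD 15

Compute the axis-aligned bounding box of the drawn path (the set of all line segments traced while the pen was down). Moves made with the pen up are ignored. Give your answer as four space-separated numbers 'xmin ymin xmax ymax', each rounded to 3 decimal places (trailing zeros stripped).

Answer: 0 -12.021 35.021 0

Derivation:
Executing turtle program step by step:
Start: pos=(0,0), heading=0, pen down
FD 6: (0,0) -> (6,0) [heading=0, draw]
FD 17: (6,0) -> (23,0) [heading=0, draw]
RT 45: heading 0 -> 315
LT 180: heading 315 -> 135
BK 17: (23,0) -> (35.021,-12.021) [heading=135, draw]
FD 8: (35.021,-12.021) -> (29.364,-6.364) [heading=135, draw]
RT 90: heading 135 -> 45
PU: pen up
BK 14: (29.364,-6.364) -> (19.464,-16.263) [heading=45, move]
FD 7: (19.464,-16.263) -> (24.414,-11.314) [heading=45, move]
FD 3: (24.414,-11.314) -> (26.536,-9.192) [heading=45, move]
FD 11: (26.536,-9.192) -> (34.314,-1.414) [heading=45, move]
RT 180: heading 45 -> 225
FD 15: (34.314,-1.414) -> (23.707,-12.021) [heading=225, move]
Final: pos=(23.707,-12.021), heading=225, 4 segment(s) drawn

Segment endpoints: x in {0, 6, 23, 29.364, 35.021}, y in {-12.021, -6.364, 0}
xmin=0, ymin=-12.021, xmax=35.021, ymax=0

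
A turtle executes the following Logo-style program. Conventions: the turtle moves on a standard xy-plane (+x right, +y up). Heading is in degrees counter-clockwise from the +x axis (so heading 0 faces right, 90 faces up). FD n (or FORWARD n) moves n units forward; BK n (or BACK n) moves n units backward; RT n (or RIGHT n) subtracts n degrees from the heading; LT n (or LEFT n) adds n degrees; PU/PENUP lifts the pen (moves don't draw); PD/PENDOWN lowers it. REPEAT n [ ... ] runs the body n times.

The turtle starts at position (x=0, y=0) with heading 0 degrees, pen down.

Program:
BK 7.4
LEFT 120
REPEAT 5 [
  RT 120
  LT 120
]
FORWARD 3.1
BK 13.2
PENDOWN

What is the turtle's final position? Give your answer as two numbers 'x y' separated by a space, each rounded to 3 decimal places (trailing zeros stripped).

Answer: -2.35 -8.747

Derivation:
Executing turtle program step by step:
Start: pos=(0,0), heading=0, pen down
BK 7.4: (0,0) -> (-7.4,0) [heading=0, draw]
LT 120: heading 0 -> 120
REPEAT 5 [
  -- iteration 1/5 --
  RT 120: heading 120 -> 0
  LT 120: heading 0 -> 120
  -- iteration 2/5 --
  RT 120: heading 120 -> 0
  LT 120: heading 0 -> 120
  -- iteration 3/5 --
  RT 120: heading 120 -> 0
  LT 120: heading 0 -> 120
  -- iteration 4/5 --
  RT 120: heading 120 -> 0
  LT 120: heading 0 -> 120
  -- iteration 5/5 --
  RT 120: heading 120 -> 0
  LT 120: heading 0 -> 120
]
FD 3.1: (-7.4,0) -> (-8.95,2.685) [heading=120, draw]
BK 13.2: (-8.95,2.685) -> (-2.35,-8.747) [heading=120, draw]
PD: pen down
Final: pos=(-2.35,-8.747), heading=120, 3 segment(s) drawn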